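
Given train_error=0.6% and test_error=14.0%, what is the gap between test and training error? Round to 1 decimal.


Generalization gap = test_error - train_error
= 14.0 - 0.6
= 13.4%
A large gap suggests overfitting.

13.4


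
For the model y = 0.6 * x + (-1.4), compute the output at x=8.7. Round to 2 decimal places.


y = 0.6 * 8.7 + (-1.4)
= 5.22 + (-1.4)
= 3.82

3.82


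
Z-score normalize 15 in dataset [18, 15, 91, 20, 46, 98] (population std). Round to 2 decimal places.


Mean = (18 + 15 + 91 + 20 + 46 + 98) / 6 = 48.0
Variance = sum((x_i - mean)^2) / n = 1187.6667
Std = sqrt(1187.6667) = 34.4625
Z = (x - mean) / std
= (15 - 48.0) / 34.4625
= -33.0 / 34.4625
= -0.96

-0.96


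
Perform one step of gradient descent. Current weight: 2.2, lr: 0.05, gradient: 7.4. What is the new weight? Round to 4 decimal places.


w_new = w_old - lr * gradient
= 2.2 - 0.05 * 7.4
= 2.2 - (0.37)
= 1.8300

1.8300


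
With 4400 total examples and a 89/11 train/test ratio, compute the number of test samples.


Train samples = 4400 * 89% = 3916
Test samples = 4400 - 3916
= 484

484


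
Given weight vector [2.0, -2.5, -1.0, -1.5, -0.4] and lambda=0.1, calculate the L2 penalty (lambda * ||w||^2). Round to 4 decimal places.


Squaring each weight:
2.0^2 = 4.0
(-2.5)^2 = 6.25
(-1.0)^2 = 1.0
(-1.5)^2 = 2.25
(-0.4)^2 = 0.16
Sum of squares = 13.66
Penalty = 0.1 * 13.66 = 1.3660

1.3660


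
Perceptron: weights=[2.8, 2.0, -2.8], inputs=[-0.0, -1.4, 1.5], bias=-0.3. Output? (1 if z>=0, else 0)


z = w . x + b
= 2.8*-0.0 + 2.0*-1.4 + -2.8*1.5 + -0.3
= -0.0 + -2.8 + -4.2 + -0.3
= -7.0 + -0.3
= -7.3
Since z = -7.3 < 0, output = 0

0


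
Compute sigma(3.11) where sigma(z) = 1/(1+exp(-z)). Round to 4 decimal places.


sigmoid(z) = 1 / (1 + exp(-z))
exp(-(3.11)) = exp(-3.11) = 0.0446
1 + 0.0446 = 1.0446
1 / 1.0446 = 0.9573

0.9573


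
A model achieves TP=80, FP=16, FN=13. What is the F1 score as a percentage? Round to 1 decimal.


Precision = TP / (TP + FP) = 80 / 96 = 0.8333
Recall = TP / (TP + FN) = 80 / 93 = 0.8602
F1 = 2 * P * R / (P + R)
= 2 * 0.8333 * 0.8602 / (0.8333 + 0.8602)
= 1.4337 / 1.6935
= 0.8466
As percentage: 84.7%

84.7


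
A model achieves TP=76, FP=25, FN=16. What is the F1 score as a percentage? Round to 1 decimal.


Precision = TP / (TP + FP) = 76 / 101 = 0.7525
Recall = TP / (TP + FN) = 76 / 92 = 0.8261
F1 = 2 * P * R / (P + R)
= 2 * 0.7525 * 0.8261 / (0.7525 + 0.8261)
= 1.2432 / 1.5786
= 0.7876
As percentage: 78.8%

78.8


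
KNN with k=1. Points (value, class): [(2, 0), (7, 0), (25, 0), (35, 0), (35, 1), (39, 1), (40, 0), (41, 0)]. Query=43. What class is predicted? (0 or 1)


Distances from query 43:
Point 41 (class 0): distance = 2
K=1 nearest neighbors: classes = [0]
Votes for class 1: 0 / 1
Majority vote => class 0

0


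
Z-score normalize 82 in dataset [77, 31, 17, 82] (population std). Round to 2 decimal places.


Mean = (77 + 31 + 17 + 82) / 4 = 51.75
Variance = sum((x_i - mean)^2) / n = 797.6875
Std = sqrt(797.6875) = 28.2434
Z = (x - mean) / std
= (82 - 51.75) / 28.2434
= 30.25 / 28.2434
= 1.07

1.07


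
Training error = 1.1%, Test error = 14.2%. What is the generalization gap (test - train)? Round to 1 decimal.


Generalization gap = test_error - train_error
= 14.2 - 1.1
= 13.1%
A large gap suggests overfitting.

13.1


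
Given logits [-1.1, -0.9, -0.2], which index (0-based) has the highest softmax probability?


Softmax is a monotonic transformation, so it preserves the argmax.
We need to find the index of the maximum logit.
Index 0: -1.1
Index 1: -0.9
Index 2: -0.2
Maximum logit = -0.2 at index 2

2


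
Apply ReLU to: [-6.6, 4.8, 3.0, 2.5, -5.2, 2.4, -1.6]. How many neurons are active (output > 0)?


ReLU(x) = max(0, x) for each element:
ReLU(-6.6) = 0
ReLU(4.8) = 4.8
ReLU(3.0) = 3.0
ReLU(2.5) = 2.5
ReLU(-5.2) = 0
ReLU(2.4) = 2.4
ReLU(-1.6) = 0
Active neurons (>0): 4

4


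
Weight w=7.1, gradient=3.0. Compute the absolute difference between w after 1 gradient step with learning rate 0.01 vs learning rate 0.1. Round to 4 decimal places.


With lr=0.01: w_new = 7.1 - 0.01 * 3.0 = 7.07
With lr=0.1: w_new = 7.1 - 0.1 * 3.0 = 6.8
Absolute difference = |7.07 - 6.8|
= 0.2700

0.2700


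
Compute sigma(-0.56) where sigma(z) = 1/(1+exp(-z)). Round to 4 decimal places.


sigmoid(z) = 1 / (1 + exp(-z))
exp(-(-0.56)) = exp(0.56) = 1.7507
1 + 1.7507 = 2.7507
1 / 2.7507 = 0.3635

0.3635


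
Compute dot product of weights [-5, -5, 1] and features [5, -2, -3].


Element-wise products:
-5 * 5 = -25
-5 * -2 = 10
1 * -3 = -3
Sum = -25 + 10 + -3
= -18

-18


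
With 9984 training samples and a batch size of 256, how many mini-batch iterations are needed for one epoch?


Iterations per epoch = dataset_size / batch_size
= 9984 / 256
= 39

39


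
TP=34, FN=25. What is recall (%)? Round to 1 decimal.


Recall = TP / (TP + FN) * 100
= 34 / (34 + 25)
= 34 / 59
= 0.5763
= 57.6%

57.6


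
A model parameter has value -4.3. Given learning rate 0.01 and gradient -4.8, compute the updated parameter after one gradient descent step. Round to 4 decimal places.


w_new = w_old - lr * gradient
= -4.3 - 0.01 * -4.8
= -4.3 - (-0.048)
= -4.2520

-4.2520


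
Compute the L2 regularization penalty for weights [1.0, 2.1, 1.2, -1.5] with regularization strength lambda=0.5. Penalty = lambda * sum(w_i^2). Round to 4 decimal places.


Squaring each weight:
1.0^2 = 1.0
2.1^2 = 4.41
1.2^2 = 1.44
(-1.5)^2 = 2.25
Sum of squares = 9.1
Penalty = 0.5 * 9.1 = 4.5500

4.5500


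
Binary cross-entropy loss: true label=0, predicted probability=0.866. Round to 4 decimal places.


For y=0: Loss = -log(1-p)
= -log(1 - 0.866)
= -log(0.134)
= -(-2.0099)
= 2.0099

2.0099


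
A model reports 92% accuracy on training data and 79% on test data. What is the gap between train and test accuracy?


Gap = train_accuracy - test_accuracy
= 92 - 79
= 13%
This gap suggests the model is overfitting.

13


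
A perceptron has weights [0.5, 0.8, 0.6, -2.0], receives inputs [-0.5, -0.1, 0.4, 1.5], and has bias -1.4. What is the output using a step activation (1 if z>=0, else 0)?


z = w . x + b
= 0.5*-0.5 + 0.8*-0.1 + 0.6*0.4 + -2.0*1.5 + -1.4
= -0.25 + -0.08 + 0.24 + -3.0 + -1.4
= -3.09 + -1.4
= -4.49
Since z = -4.49 < 0, output = 0

0


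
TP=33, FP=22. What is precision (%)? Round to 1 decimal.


Precision = TP / (TP + FP) * 100
= 33 / (33 + 22)
= 33 / 55
= 0.6
= 60.0%

60.0


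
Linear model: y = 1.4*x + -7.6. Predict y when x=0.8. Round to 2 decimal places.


y = 1.4 * 0.8 + (-7.6)
= 1.12 + (-7.6)
= -6.48

-6.48


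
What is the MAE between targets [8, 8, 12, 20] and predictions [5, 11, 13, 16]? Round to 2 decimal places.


Absolute errors: [3, 3, 1, 4]
Sum of absolute errors = 11
MAE = 11 / 4 = 2.75

2.75


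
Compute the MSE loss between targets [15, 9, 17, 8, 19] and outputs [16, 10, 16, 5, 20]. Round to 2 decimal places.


Differences: [-1, -1, 1, 3, -1]
Squared errors: [1, 1, 1, 9, 1]
Sum of squared errors = 13
MSE = 13 / 5 = 2.60

2.60


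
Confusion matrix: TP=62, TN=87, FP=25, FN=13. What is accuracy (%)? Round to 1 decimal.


Accuracy = (TP + TN) / (TP + TN + FP + FN) * 100
= (62 + 87) / (62 + 87 + 25 + 13)
= 149 / 187
= 0.7968
= 79.7%

79.7


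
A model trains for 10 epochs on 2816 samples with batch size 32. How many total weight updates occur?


Iterations per epoch = 2816 / 32 = 88
Total updates = iterations_per_epoch * epochs
= 88 * 10
= 880

880


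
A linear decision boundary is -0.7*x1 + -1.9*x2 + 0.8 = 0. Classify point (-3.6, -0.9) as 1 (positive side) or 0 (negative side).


Compute -0.7 * -3.6 + -1.9 * -0.9 + 0.8
= 2.52 + 1.71 + 0.8
= 5.03
Since 5.03 >= 0, the point is on the positive side.

1


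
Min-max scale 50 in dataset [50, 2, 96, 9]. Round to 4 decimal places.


Min = 2, Max = 96
Range = 96 - 2 = 94
Scaled = (x - min) / (max - min)
= (50 - 2) / 94
= 48 / 94
= 0.5106

0.5106


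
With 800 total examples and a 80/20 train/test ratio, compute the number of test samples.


Train samples = 800 * 80% = 640
Test samples = 800 - 640
= 160

160


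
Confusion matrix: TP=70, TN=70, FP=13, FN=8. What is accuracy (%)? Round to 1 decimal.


Accuracy = (TP + TN) / (TP + TN + FP + FN) * 100
= (70 + 70) / (70 + 70 + 13 + 8)
= 140 / 161
= 0.8696
= 87.0%

87.0


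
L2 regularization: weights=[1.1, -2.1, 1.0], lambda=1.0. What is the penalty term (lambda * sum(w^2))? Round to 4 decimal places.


Squaring each weight:
1.1^2 = 1.21
(-2.1)^2 = 4.41
1.0^2 = 1.0
Sum of squares = 6.62
Penalty = 1.0 * 6.62 = 6.6200

6.6200


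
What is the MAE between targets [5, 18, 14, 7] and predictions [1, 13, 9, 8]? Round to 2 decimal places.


Absolute errors: [4, 5, 5, 1]
Sum of absolute errors = 15
MAE = 15 / 4 = 3.75

3.75


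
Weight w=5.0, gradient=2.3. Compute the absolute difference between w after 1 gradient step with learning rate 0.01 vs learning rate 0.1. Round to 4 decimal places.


With lr=0.01: w_new = 5.0 - 0.01 * 2.3 = 4.977
With lr=0.1: w_new = 5.0 - 0.1 * 2.3 = 4.77
Absolute difference = |4.977 - 4.77|
= 0.2070

0.2070


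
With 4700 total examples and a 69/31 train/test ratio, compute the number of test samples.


Train samples = 4700 * 69% = 3243
Test samples = 4700 - 3243
= 1457

1457


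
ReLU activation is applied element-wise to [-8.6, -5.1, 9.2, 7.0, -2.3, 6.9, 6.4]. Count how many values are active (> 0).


ReLU(x) = max(0, x) for each element:
ReLU(-8.6) = 0
ReLU(-5.1) = 0
ReLU(9.2) = 9.2
ReLU(7.0) = 7.0
ReLU(-2.3) = 0
ReLU(6.9) = 6.9
ReLU(6.4) = 6.4
Active neurons (>0): 4

4


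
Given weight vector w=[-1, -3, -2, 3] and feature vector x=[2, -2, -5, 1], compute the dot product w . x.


Element-wise products:
-1 * 2 = -2
-3 * -2 = 6
-2 * -5 = 10
3 * 1 = 3
Sum = -2 + 6 + 10 + 3
= 17

17


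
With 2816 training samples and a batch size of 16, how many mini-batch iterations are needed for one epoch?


Iterations per epoch = dataset_size / batch_size
= 2816 / 16
= 176

176


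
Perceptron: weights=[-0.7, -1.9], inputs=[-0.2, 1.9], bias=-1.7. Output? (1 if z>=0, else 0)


z = w . x + b
= -0.7*-0.2 + -1.9*1.9 + -1.7
= 0.14 + -3.61 + -1.7
= -3.47 + -1.7
= -5.17
Since z = -5.17 < 0, output = 0

0


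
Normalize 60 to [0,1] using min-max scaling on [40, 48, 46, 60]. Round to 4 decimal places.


Min = 40, Max = 60
Range = 60 - 40 = 20
Scaled = (x - min) / (max - min)
= (60 - 40) / 20
= 20 / 20
= 1.0000

1.0000


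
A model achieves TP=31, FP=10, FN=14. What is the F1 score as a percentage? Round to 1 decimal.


Precision = TP / (TP + FP) = 31 / 41 = 0.7561
Recall = TP / (TP + FN) = 31 / 45 = 0.6889
F1 = 2 * P * R / (P + R)
= 2 * 0.7561 * 0.6889 / (0.7561 + 0.6889)
= 1.0417 / 1.445
= 0.7209
As percentage: 72.1%

72.1


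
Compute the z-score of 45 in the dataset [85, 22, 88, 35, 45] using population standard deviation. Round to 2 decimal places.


Mean = (85 + 22 + 88 + 35 + 45) / 5 = 55.0
Variance = sum((x_i - mean)^2) / n = 715.6
Std = sqrt(715.6) = 26.7507
Z = (x - mean) / std
= (45 - 55.0) / 26.7507
= -10.0 / 26.7507
= -0.37

-0.37


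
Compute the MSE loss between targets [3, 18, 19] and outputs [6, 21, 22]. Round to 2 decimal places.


Differences: [-3, -3, -3]
Squared errors: [9, 9, 9]
Sum of squared errors = 27
MSE = 27 / 3 = 9.00

9.00


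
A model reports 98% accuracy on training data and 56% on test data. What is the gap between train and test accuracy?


Gap = train_accuracy - test_accuracy
= 98 - 56
= 42%
This large gap strongly indicates overfitting.

42


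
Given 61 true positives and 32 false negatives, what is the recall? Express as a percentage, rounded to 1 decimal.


Recall = TP / (TP + FN) * 100
= 61 / (61 + 32)
= 61 / 93
= 0.6559
= 65.6%

65.6


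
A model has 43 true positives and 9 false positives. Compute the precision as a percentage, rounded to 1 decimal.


Precision = TP / (TP + FP) * 100
= 43 / (43 + 9)
= 43 / 52
= 0.8269
= 82.7%

82.7


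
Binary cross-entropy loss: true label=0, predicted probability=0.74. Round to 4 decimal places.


For y=0: Loss = -log(1-p)
= -log(1 - 0.74)
= -log(0.26)
= -(-1.3471)
= 1.3471

1.3471


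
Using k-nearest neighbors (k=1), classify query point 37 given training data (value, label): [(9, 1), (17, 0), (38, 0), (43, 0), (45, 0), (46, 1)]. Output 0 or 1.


Distances from query 37:
Point 38 (class 0): distance = 1
K=1 nearest neighbors: classes = [0]
Votes for class 1: 0 / 1
Majority vote => class 0

0


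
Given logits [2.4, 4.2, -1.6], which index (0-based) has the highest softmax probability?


Softmax is a monotonic transformation, so it preserves the argmax.
We need to find the index of the maximum logit.
Index 0: 2.4
Index 1: 4.2
Index 2: -1.6
Maximum logit = 4.2 at index 1

1


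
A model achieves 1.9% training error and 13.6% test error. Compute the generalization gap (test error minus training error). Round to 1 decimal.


Generalization gap = test_error - train_error
= 13.6 - 1.9
= 11.7%
A large gap suggests overfitting.

11.7


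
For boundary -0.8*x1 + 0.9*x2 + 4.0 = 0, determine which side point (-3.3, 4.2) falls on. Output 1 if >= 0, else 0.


Compute -0.8 * -3.3 + 0.9 * 4.2 + 4.0
= 2.64 + 3.78 + 4.0
= 10.42
Since 10.42 >= 0, the point is on the positive side.

1


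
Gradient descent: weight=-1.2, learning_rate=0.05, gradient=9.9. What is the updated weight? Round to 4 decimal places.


w_new = w_old - lr * gradient
= -1.2 - 0.05 * 9.9
= -1.2 - (0.495)
= -1.6950

-1.6950


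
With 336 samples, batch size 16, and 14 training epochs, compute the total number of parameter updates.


Iterations per epoch = 336 / 16 = 21
Total updates = iterations_per_epoch * epochs
= 21 * 14
= 294

294


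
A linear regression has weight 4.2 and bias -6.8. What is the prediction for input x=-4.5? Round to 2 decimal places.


y = 4.2 * -4.5 + (-6.8)
= -18.9 + (-6.8)
= -25.70

-25.70


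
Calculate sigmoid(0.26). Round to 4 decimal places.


sigmoid(z) = 1 / (1 + exp(-z))
exp(-(0.26)) = exp(-0.26) = 0.7711
1 + 0.7711 = 1.7711
1 / 1.7711 = 0.5646

0.5646


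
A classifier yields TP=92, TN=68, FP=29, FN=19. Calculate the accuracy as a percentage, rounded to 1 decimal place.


Accuracy = (TP + TN) / (TP + TN + FP + FN) * 100
= (92 + 68) / (92 + 68 + 29 + 19)
= 160 / 208
= 0.7692
= 76.9%

76.9


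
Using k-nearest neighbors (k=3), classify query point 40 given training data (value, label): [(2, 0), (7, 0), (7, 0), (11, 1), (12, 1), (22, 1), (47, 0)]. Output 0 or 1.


Distances from query 40:
Point 47 (class 0): distance = 7
Point 22 (class 1): distance = 18
Point 12 (class 1): distance = 28
K=3 nearest neighbors: classes = [0, 1, 1]
Votes for class 1: 2 / 3
Majority vote => class 1

1


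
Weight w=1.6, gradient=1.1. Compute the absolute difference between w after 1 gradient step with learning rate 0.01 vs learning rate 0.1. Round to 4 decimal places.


With lr=0.01: w_new = 1.6 - 0.01 * 1.1 = 1.589
With lr=0.1: w_new = 1.6 - 0.1 * 1.1 = 1.49
Absolute difference = |1.589 - 1.49|
= 0.0990

0.0990


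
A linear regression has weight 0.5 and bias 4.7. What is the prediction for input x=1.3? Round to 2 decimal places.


y = 0.5 * 1.3 + (4.7)
= 0.65 + (4.7)
= 5.35

5.35


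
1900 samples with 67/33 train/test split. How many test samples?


Train samples = 1900 * 67% = 1273
Test samples = 1900 - 1273
= 627

627


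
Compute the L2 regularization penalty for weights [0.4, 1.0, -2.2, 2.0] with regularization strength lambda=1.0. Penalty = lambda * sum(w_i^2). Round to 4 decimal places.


Squaring each weight:
0.4^2 = 0.16
1.0^2 = 1.0
(-2.2)^2 = 4.84
2.0^2 = 4.0
Sum of squares = 10.0
Penalty = 1.0 * 10.0 = 10.0000

10.0000


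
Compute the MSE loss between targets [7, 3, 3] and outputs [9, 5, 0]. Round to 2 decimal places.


Differences: [-2, -2, 3]
Squared errors: [4, 4, 9]
Sum of squared errors = 17
MSE = 17 / 3 = 5.67

5.67


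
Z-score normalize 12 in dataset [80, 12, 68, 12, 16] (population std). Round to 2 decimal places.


Mean = (80 + 12 + 68 + 12 + 16) / 5 = 37.6
Variance = sum((x_i - mean)^2) / n = 899.84
Std = sqrt(899.84) = 29.9973
Z = (x - mean) / std
= (12 - 37.6) / 29.9973
= -25.6 / 29.9973
= -0.85

-0.85


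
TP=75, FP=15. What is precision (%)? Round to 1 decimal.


Precision = TP / (TP + FP) * 100
= 75 / (75 + 15)
= 75 / 90
= 0.8333
= 83.3%

83.3


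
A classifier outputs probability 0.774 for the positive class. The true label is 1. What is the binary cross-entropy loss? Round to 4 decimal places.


For y=1: Loss = -log(p)
= -log(0.774)
= -(-0.2562)
= 0.2562

0.2562


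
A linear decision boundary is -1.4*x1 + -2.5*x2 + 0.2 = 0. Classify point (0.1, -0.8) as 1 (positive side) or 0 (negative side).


Compute -1.4 * 0.1 + -2.5 * -0.8 + 0.2
= -0.14 + 2.0 + 0.2
= 2.06
Since 2.06 >= 0, the point is on the positive side.

1


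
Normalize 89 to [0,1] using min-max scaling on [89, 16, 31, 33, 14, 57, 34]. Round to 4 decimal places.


Min = 14, Max = 89
Range = 89 - 14 = 75
Scaled = (x - min) / (max - min)
= (89 - 14) / 75
= 75 / 75
= 1.0000

1.0000


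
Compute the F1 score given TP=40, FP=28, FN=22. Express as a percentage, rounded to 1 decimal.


Precision = TP / (TP + FP) = 40 / 68 = 0.5882
Recall = TP / (TP + FN) = 40 / 62 = 0.6452
F1 = 2 * P * R / (P + R)
= 2 * 0.5882 * 0.6452 / (0.5882 + 0.6452)
= 0.759 / 1.2334
= 0.6154
As percentage: 61.5%

61.5


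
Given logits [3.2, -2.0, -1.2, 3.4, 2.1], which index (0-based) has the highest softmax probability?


Softmax is a monotonic transformation, so it preserves the argmax.
We need to find the index of the maximum logit.
Index 0: 3.2
Index 1: -2.0
Index 2: -1.2
Index 3: 3.4
Index 4: 2.1
Maximum logit = 3.4 at index 3

3


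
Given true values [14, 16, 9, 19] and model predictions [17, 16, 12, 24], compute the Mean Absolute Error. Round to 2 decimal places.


Absolute errors: [3, 0, 3, 5]
Sum of absolute errors = 11
MAE = 11 / 4 = 2.75

2.75


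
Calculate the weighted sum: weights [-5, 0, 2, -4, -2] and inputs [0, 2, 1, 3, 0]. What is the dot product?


Element-wise products:
-5 * 0 = 0
0 * 2 = 0
2 * 1 = 2
-4 * 3 = -12
-2 * 0 = 0
Sum = 0 + 0 + 2 + -12 + 0
= -10

-10


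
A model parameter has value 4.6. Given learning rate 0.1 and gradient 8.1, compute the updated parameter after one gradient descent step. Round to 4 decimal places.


w_new = w_old - lr * gradient
= 4.6 - 0.1 * 8.1
= 4.6 - (0.81)
= 3.7900

3.7900


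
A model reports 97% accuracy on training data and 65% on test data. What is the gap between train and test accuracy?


Gap = train_accuracy - test_accuracy
= 97 - 65
= 32%
This large gap strongly indicates overfitting.

32


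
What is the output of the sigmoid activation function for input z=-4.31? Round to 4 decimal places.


sigmoid(z) = 1 / (1 + exp(-z))
exp(-(-4.31)) = exp(4.31) = 74.4405
1 + 74.4405 = 75.4405
1 / 75.4405 = 0.0133

0.0133


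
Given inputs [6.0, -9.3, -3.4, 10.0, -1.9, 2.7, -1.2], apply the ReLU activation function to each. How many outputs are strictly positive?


ReLU(x) = max(0, x) for each element:
ReLU(6.0) = 6.0
ReLU(-9.3) = 0
ReLU(-3.4) = 0
ReLU(10.0) = 10.0
ReLU(-1.9) = 0
ReLU(2.7) = 2.7
ReLU(-1.2) = 0
Active neurons (>0): 3

3


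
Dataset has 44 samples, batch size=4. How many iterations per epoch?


Iterations per epoch = dataset_size / batch_size
= 44 / 4
= 11

11


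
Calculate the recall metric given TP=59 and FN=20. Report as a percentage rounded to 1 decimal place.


Recall = TP / (TP + FN) * 100
= 59 / (59 + 20)
= 59 / 79
= 0.7468
= 74.7%

74.7


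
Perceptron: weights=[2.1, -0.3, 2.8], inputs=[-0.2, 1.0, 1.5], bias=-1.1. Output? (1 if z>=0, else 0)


z = w . x + b
= 2.1*-0.2 + -0.3*1.0 + 2.8*1.5 + -1.1
= -0.42 + -0.3 + 4.2 + -1.1
= 3.48 + -1.1
= 2.38
Since z = 2.38 >= 0, output = 1

1


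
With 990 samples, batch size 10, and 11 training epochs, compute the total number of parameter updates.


Iterations per epoch = 990 / 10 = 99
Total updates = iterations_per_epoch * epochs
= 99 * 11
= 1089

1089


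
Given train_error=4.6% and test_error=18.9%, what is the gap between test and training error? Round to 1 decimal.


Generalization gap = test_error - train_error
= 18.9 - 4.6
= 14.3%
A large gap suggests overfitting.

14.3


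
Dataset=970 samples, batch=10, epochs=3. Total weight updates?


Iterations per epoch = 970 / 10 = 97
Total updates = iterations_per_epoch * epochs
= 97 * 3
= 291

291


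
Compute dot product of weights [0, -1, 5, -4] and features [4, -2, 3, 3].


Element-wise products:
0 * 4 = 0
-1 * -2 = 2
5 * 3 = 15
-4 * 3 = -12
Sum = 0 + 2 + 15 + -12
= 5

5


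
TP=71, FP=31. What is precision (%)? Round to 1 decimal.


Precision = TP / (TP + FP) * 100
= 71 / (71 + 31)
= 71 / 102
= 0.6961
= 69.6%

69.6


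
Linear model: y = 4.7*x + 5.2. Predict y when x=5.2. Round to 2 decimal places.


y = 4.7 * 5.2 + (5.2)
= 24.44 + (5.2)
= 29.64

29.64


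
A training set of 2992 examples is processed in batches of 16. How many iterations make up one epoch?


Iterations per epoch = dataset_size / batch_size
= 2992 / 16
= 187

187


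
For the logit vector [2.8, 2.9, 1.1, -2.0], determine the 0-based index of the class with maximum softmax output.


Softmax is a monotonic transformation, so it preserves the argmax.
We need to find the index of the maximum logit.
Index 0: 2.8
Index 1: 2.9
Index 2: 1.1
Index 3: -2.0
Maximum logit = 2.9 at index 1

1


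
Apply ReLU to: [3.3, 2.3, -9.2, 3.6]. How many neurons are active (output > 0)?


ReLU(x) = max(0, x) for each element:
ReLU(3.3) = 3.3
ReLU(2.3) = 2.3
ReLU(-9.2) = 0
ReLU(3.6) = 3.6
Active neurons (>0): 3

3


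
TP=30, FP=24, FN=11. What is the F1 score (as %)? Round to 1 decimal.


Precision = TP / (TP + FP) = 30 / 54 = 0.5556
Recall = TP / (TP + FN) = 30 / 41 = 0.7317
F1 = 2 * P * R / (P + R)
= 2 * 0.5556 * 0.7317 / (0.5556 + 0.7317)
= 0.813 / 1.2873
= 0.6316
As percentage: 63.2%

63.2


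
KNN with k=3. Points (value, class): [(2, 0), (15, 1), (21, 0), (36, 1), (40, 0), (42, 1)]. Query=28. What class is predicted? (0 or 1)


Distances from query 28:
Point 21 (class 0): distance = 7
Point 36 (class 1): distance = 8
Point 40 (class 0): distance = 12
K=3 nearest neighbors: classes = [0, 1, 0]
Votes for class 1: 1 / 3
Majority vote => class 0

0


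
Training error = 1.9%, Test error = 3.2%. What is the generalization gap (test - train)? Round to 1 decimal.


Generalization gap = test_error - train_error
= 3.2 - 1.9
= 1.3%
A small gap suggests good generalization.

1.3


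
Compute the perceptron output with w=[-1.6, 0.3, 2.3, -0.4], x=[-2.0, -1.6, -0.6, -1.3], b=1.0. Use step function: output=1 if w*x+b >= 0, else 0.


z = w . x + b
= -1.6*-2.0 + 0.3*-1.6 + 2.3*-0.6 + -0.4*-1.3 + 1.0
= 3.2 + -0.48 + -1.38 + 0.52 + 1.0
= 1.86 + 1.0
= 2.86
Since z = 2.86 >= 0, output = 1

1


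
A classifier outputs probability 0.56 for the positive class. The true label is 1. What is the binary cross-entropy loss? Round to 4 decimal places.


For y=1: Loss = -log(p)
= -log(0.56)
= -(-0.5798)
= 0.5798

0.5798


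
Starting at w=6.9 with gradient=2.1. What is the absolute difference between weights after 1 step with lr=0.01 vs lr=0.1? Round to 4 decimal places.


With lr=0.01: w_new = 6.9 - 0.01 * 2.1 = 6.879
With lr=0.1: w_new = 6.9 - 0.1 * 2.1 = 6.69
Absolute difference = |6.879 - 6.69|
= 0.1890

0.1890


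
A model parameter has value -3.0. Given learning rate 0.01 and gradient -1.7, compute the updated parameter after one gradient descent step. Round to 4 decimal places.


w_new = w_old - lr * gradient
= -3.0 - 0.01 * -1.7
= -3.0 - (-0.017)
= -2.9830

-2.9830


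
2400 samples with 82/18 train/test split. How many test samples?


Train samples = 2400 * 82% = 1968
Test samples = 2400 - 1968
= 432

432


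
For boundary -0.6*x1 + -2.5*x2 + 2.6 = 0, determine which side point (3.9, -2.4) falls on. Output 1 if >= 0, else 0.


Compute -0.6 * 3.9 + -2.5 * -2.4 + 2.6
= -2.34 + 6.0 + 2.6
= 6.26
Since 6.26 >= 0, the point is on the positive side.

1


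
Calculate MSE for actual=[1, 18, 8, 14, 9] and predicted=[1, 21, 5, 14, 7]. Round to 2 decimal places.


Differences: [0, -3, 3, 0, 2]
Squared errors: [0, 9, 9, 0, 4]
Sum of squared errors = 22
MSE = 22 / 5 = 4.40

4.40


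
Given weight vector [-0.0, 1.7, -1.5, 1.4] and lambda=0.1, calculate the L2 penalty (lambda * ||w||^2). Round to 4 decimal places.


Squaring each weight:
(-0.0)^2 = 0.0
1.7^2 = 2.89
(-1.5)^2 = 2.25
1.4^2 = 1.96
Sum of squares = 7.1
Penalty = 0.1 * 7.1 = 0.7100

0.7100


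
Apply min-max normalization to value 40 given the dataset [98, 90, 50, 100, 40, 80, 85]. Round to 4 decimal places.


Min = 40, Max = 100
Range = 100 - 40 = 60
Scaled = (x - min) / (max - min)
= (40 - 40) / 60
= 0 / 60
= 0.0000

0.0000


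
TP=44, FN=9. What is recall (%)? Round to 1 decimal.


Recall = TP / (TP + FN) * 100
= 44 / (44 + 9)
= 44 / 53
= 0.8302
= 83.0%

83.0


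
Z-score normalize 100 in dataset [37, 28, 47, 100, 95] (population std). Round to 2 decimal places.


Mean = (37 + 28 + 47 + 100 + 95) / 5 = 61.4
Variance = sum((x_i - mean)^2) / n = 907.44
Std = sqrt(907.44) = 30.1237
Z = (x - mean) / std
= (100 - 61.4) / 30.1237
= 38.6 / 30.1237
= 1.28

1.28


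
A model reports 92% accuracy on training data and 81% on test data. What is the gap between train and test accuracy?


Gap = train_accuracy - test_accuracy
= 92 - 81
= 11%
This gap suggests the model is overfitting.

11


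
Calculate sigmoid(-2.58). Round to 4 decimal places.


sigmoid(z) = 1 / (1 + exp(-z))
exp(-(-2.58)) = exp(2.58) = 13.1971
1 + 13.1971 = 14.1971
1 / 14.1971 = 0.0704

0.0704


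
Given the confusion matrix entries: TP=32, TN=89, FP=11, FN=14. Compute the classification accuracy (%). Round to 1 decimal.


Accuracy = (TP + TN) / (TP + TN + FP + FN) * 100
= (32 + 89) / (32 + 89 + 11 + 14)
= 121 / 146
= 0.8288
= 82.9%

82.9


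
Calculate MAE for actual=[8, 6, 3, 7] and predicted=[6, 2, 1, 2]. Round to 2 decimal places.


Absolute errors: [2, 4, 2, 5]
Sum of absolute errors = 13
MAE = 13 / 4 = 3.25

3.25


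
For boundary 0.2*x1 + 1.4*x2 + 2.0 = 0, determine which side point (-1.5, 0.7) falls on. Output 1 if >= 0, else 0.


Compute 0.2 * -1.5 + 1.4 * 0.7 + 2.0
= -0.3 + 0.98 + 2.0
= 2.68
Since 2.68 >= 0, the point is on the positive side.

1


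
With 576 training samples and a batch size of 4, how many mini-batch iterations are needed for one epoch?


Iterations per epoch = dataset_size / batch_size
= 576 / 4
= 144

144


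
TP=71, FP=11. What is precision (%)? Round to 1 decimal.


Precision = TP / (TP + FP) * 100
= 71 / (71 + 11)
= 71 / 82
= 0.8659
= 86.6%

86.6


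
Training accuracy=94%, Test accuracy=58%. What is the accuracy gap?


Gap = train_accuracy - test_accuracy
= 94 - 58
= 36%
This large gap strongly indicates overfitting.

36


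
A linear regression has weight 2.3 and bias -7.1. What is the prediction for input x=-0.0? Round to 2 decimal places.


y = 2.3 * -0.0 + (-7.1)
= -0.0 + (-7.1)
= -7.10

-7.10


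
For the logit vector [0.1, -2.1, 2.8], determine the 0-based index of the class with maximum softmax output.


Softmax is a monotonic transformation, so it preserves the argmax.
We need to find the index of the maximum logit.
Index 0: 0.1
Index 1: -2.1
Index 2: 2.8
Maximum logit = 2.8 at index 2

2


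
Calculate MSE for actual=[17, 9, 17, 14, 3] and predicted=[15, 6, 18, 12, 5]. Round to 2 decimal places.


Differences: [2, 3, -1, 2, -2]
Squared errors: [4, 9, 1, 4, 4]
Sum of squared errors = 22
MSE = 22 / 5 = 4.40

4.40


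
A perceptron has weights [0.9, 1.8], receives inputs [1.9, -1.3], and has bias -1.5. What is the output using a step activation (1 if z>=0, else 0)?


z = w . x + b
= 0.9*1.9 + 1.8*-1.3 + -1.5
= 1.71 + -2.34 + -1.5
= -0.63 + -1.5
= -2.13
Since z = -2.13 < 0, output = 0

0


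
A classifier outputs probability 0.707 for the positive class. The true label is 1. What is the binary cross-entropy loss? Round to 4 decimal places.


For y=1: Loss = -log(p)
= -log(0.707)
= -(-0.3467)
= 0.3467

0.3467


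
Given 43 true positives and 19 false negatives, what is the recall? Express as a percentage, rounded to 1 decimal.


Recall = TP / (TP + FN) * 100
= 43 / (43 + 19)
= 43 / 62
= 0.6935
= 69.4%

69.4


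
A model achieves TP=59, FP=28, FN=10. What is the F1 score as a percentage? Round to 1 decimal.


Precision = TP / (TP + FP) = 59 / 87 = 0.6782
Recall = TP / (TP + FN) = 59 / 69 = 0.8551
F1 = 2 * P * R / (P + R)
= 2 * 0.6782 * 0.8551 / (0.6782 + 0.8551)
= 1.1598 / 1.5332
= 0.7564
As percentage: 75.6%

75.6


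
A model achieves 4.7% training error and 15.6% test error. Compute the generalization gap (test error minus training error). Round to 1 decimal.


Generalization gap = test_error - train_error
= 15.6 - 4.7
= 10.9%
A large gap suggests overfitting.

10.9


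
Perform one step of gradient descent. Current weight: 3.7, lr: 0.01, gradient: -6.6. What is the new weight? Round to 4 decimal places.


w_new = w_old - lr * gradient
= 3.7 - 0.01 * -6.6
= 3.7 - (-0.066)
= 3.7660

3.7660


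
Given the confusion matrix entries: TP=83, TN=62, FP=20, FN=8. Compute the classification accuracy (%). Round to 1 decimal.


Accuracy = (TP + TN) / (TP + TN + FP + FN) * 100
= (83 + 62) / (83 + 62 + 20 + 8)
= 145 / 173
= 0.8382
= 83.8%

83.8


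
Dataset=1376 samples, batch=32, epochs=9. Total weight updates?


Iterations per epoch = 1376 / 32 = 43
Total updates = iterations_per_epoch * epochs
= 43 * 9
= 387

387


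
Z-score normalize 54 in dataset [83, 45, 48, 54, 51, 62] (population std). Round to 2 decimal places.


Mean = (83 + 45 + 48 + 54 + 51 + 62) / 6 = 57.1667
Variance = sum((x_i - mean)^2) / n = 161.8056
Std = sqrt(161.8056) = 12.7203
Z = (x - mean) / std
= (54 - 57.1667) / 12.7203
= -3.1667 / 12.7203
= -0.25

-0.25


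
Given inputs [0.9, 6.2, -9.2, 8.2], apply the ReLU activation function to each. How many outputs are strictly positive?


ReLU(x) = max(0, x) for each element:
ReLU(0.9) = 0.9
ReLU(6.2) = 6.2
ReLU(-9.2) = 0
ReLU(8.2) = 8.2
Active neurons (>0): 3

3


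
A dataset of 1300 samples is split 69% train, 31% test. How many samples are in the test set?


Train samples = 1300 * 69% = 897
Test samples = 1300 - 897
= 403

403


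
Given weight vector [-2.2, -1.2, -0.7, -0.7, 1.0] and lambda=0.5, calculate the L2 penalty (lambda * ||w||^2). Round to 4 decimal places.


Squaring each weight:
(-2.2)^2 = 4.84
(-1.2)^2 = 1.44
(-0.7)^2 = 0.49
(-0.7)^2 = 0.49
1.0^2 = 1.0
Sum of squares = 8.26
Penalty = 0.5 * 8.26 = 4.1300

4.1300


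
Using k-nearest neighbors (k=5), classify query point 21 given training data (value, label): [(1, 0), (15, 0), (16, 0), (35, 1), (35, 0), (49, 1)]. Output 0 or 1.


Distances from query 21:
Point 16 (class 0): distance = 5
Point 15 (class 0): distance = 6
Point 35 (class 0): distance = 14
Point 35 (class 1): distance = 14
Point 1 (class 0): distance = 20
K=5 nearest neighbors: classes = [0, 0, 0, 1, 0]
Votes for class 1: 1 / 5
Majority vote => class 0

0


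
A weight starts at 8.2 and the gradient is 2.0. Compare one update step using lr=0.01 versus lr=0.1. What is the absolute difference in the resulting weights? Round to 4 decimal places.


With lr=0.01: w_new = 8.2 - 0.01 * 2.0 = 8.18
With lr=0.1: w_new = 8.2 - 0.1 * 2.0 = 8.0
Absolute difference = |8.18 - 8.0|
= 0.1800

0.1800


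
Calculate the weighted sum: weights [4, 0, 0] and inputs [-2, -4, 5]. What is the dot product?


Element-wise products:
4 * -2 = -8
0 * -4 = 0
0 * 5 = 0
Sum = -8 + 0 + 0
= -8

-8


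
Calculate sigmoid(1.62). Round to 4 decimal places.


sigmoid(z) = 1 / (1 + exp(-z))
exp(-(1.62)) = exp(-1.62) = 0.1979
1 + 0.1979 = 1.1979
1 / 1.1979 = 0.8348

0.8348


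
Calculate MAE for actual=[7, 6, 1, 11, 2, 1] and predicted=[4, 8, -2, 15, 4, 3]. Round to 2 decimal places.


Absolute errors: [3, 2, 3, 4, 2, 2]
Sum of absolute errors = 16
MAE = 16 / 6 = 2.67

2.67


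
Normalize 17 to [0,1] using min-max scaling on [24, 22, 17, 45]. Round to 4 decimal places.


Min = 17, Max = 45
Range = 45 - 17 = 28
Scaled = (x - min) / (max - min)
= (17 - 17) / 28
= 0 / 28
= 0.0000

0.0000


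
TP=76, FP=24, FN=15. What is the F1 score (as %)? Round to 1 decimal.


Precision = TP / (TP + FP) = 76 / 100 = 0.76
Recall = TP / (TP + FN) = 76 / 91 = 0.8352
F1 = 2 * P * R / (P + R)
= 2 * 0.76 * 0.8352 / (0.76 + 0.8352)
= 1.2695 / 1.5952
= 0.7958
As percentage: 79.6%

79.6


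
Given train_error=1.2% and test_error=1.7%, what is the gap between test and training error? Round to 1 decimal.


Generalization gap = test_error - train_error
= 1.7 - 1.2
= 0.5%
A small gap suggests good generalization.

0.5


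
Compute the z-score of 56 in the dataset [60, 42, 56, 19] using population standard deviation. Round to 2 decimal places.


Mean = (60 + 42 + 56 + 19) / 4 = 44.25
Variance = sum((x_i - mean)^2) / n = 257.1875
Std = sqrt(257.1875) = 16.0371
Z = (x - mean) / std
= (56 - 44.25) / 16.0371
= 11.75 / 16.0371
= 0.73

0.73


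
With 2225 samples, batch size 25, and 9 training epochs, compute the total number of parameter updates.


Iterations per epoch = 2225 / 25 = 89
Total updates = iterations_per_epoch * epochs
= 89 * 9
= 801

801


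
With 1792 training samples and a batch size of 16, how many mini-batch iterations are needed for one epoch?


Iterations per epoch = dataset_size / batch_size
= 1792 / 16
= 112

112


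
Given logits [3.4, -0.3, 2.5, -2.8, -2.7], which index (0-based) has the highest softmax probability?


Softmax is a monotonic transformation, so it preserves the argmax.
We need to find the index of the maximum logit.
Index 0: 3.4
Index 1: -0.3
Index 2: 2.5
Index 3: -2.8
Index 4: -2.7
Maximum logit = 3.4 at index 0

0


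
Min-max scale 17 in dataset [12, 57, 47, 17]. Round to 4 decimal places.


Min = 12, Max = 57
Range = 57 - 12 = 45
Scaled = (x - min) / (max - min)
= (17 - 12) / 45
= 5 / 45
= 0.1111

0.1111


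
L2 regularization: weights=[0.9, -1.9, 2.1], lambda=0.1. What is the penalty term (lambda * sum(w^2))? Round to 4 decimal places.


Squaring each weight:
0.9^2 = 0.81
(-1.9)^2 = 3.61
2.1^2 = 4.41
Sum of squares = 8.83
Penalty = 0.1 * 8.83 = 0.8830

0.8830


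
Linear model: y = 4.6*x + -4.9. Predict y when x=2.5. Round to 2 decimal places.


y = 4.6 * 2.5 + (-4.9)
= 11.5 + (-4.9)
= 6.60

6.60


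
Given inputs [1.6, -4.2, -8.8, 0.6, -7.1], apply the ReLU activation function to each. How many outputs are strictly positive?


ReLU(x) = max(0, x) for each element:
ReLU(1.6) = 1.6
ReLU(-4.2) = 0
ReLU(-8.8) = 0
ReLU(0.6) = 0.6
ReLU(-7.1) = 0
Active neurons (>0): 2

2


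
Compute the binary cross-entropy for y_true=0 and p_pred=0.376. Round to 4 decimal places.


For y=0: Loss = -log(1-p)
= -log(1 - 0.376)
= -log(0.624)
= -(-0.4716)
= 0.4716

0.4716


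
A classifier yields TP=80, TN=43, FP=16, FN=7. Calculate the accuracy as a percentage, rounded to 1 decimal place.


Accuracy = (TP + TN) / (TP + TN + FP + FN) * 100
= (80 + 43) / (80 + 43 + 16 + 7)
= 123 / 146
= 0.8425
= 84.2%

84.2


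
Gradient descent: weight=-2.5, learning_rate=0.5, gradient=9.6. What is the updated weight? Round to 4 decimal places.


w_new = w_old - lr * gradient
= -2.5 - 0.5 * 9.6
= -2.5 - (4.8)
= -7.3000

-7.3000


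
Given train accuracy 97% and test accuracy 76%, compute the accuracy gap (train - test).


Gap = train_accuracy - test_accuracy
= 97 - 76
= 21%
This large gap strongly indicates overfitting.

21


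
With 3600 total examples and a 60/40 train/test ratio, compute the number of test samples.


Train samples = 3600 * 60% = 2160
Test samples = 3600 - 2160
= 1440

1440


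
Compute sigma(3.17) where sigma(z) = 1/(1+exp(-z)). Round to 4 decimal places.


sigmoid(z) = 1 / (1 + exp(-z))
exp(-(3.17)) = exp(-3.17) = 0.042
1 + 0.042 = 1.042
1 / 1.042 = 0.9597

0.9597


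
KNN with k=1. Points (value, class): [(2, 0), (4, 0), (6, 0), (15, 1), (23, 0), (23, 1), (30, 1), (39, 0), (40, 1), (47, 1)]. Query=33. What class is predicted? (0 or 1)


Distances from query 33:
Point 30 (class 1): distance = 3
K=1 nearest neighbors: classes = [1]
Votes for class 1: 1 / 1
Majority vote => class 1

1


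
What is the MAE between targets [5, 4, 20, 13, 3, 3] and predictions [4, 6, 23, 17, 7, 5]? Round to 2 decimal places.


Absolute errors: [1, 2, 3, 4, 4, 2]
Sum of absolute errors = 16
MAE = 16 / 6 = 2.67

2.67


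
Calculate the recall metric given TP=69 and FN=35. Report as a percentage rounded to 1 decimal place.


Recall = TP / (TP + FN) * 100
= 69 / (69 + 35)
= 69 / 104
= 0.6635
= 66.3%

66.3


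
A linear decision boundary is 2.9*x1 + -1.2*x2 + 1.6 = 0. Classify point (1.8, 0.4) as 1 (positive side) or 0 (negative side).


Compute 2.9 * 1.8 + -1.2 * 0.4 + 1.6
= 5.22 + -0.48 + 1.6
= 6.34
Since 6.34 >= 0, the point is on the positive side.

1


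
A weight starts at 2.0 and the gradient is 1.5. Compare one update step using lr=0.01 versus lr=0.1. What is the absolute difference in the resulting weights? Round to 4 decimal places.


With lr=0.01: w_new = 2.0 - 0.01 * 1.5 = 1.985
With lr=0.1: w_new = 2.0 - 0.1 * 1.5 = 1.85
Absolute difference = |1.985 - 1.85|
= 0.1350

0.1350


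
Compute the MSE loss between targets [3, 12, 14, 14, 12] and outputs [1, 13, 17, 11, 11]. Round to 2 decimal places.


Differences: [2, -1, -3, 3, 1]
Squared errors: [4, 1, 9, 9, 1]
Sum of squared errors = 24
MSE = 24 / 5 = 4.80

4.80


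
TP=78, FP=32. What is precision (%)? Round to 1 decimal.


Precision = TP / (TP + FP) * 100
= 78 / (78 + 32)
= 78 / 110
= 0.7091
= 70.9%

70.9


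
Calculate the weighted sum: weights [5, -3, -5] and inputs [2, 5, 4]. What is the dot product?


Element-wise products:
5 * 2 = 10
-3 * 5 = -15
-5 * 4 = -20
Sum = 10 + -15 + -20
= -25

-25


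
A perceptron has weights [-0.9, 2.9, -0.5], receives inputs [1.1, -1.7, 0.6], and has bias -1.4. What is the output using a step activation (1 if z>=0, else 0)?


z = w . x + b
= -0.9*1.1 + 2.9*-1.7 + -0.5*0.6 + -1.4
= -0.99 + -4.93 + -0.3 + -1.4
= -6.22 + -1.4
= -7.62
Since z = -7.62 < 0, output = 0

0


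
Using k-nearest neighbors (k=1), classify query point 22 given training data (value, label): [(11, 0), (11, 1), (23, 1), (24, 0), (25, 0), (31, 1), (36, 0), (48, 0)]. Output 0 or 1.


Distances from query 22:
Point 23 (class 1): distance = 1
K=1 nearest neighbors: classes = [1]
Votes for class 1: 1 / 1
Majority vote => class 1

1


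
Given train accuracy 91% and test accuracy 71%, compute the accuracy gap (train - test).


Gap = train_accuracy - test_accuracy
= 91 - 71
= 20%
This gap suggests the model is overfitting.

20


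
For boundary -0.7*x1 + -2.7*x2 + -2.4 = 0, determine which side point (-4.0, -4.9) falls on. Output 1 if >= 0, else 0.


Compute -0.7 * -4.0 + -2.7 * -4.9 + -2.4
= 2.8 + 13.23 + -2.4
= 13.63
Since 13.63 >= 0, the point is on the positive side.

1


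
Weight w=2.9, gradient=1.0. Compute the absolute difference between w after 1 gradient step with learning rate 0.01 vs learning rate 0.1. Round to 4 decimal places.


With lr=0.01: w_new = 2.9 - 0.01 * 1.0 = 2.89
With lr=0.1: w_new = 2.9 - 0.1 * 1.0 = 2.8
Absolute difference = |2.89 - 2.8|
= 0.0900

0.0900


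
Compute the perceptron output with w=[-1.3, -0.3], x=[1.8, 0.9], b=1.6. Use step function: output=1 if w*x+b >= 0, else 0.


z = w . x + b
= -1.3*1.8 + -0.3*0.9 + 1.6
= -2.34 + -0.27 + 1.6
= -2.61 + 1.6
= -1.01
Since z = -1.01 < 0, output = 0

0
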